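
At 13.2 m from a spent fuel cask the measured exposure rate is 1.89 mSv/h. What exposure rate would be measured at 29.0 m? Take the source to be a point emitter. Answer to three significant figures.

0.392 mSv/h

By the inverse-square law, scaling from 13.2 m to 29.0 m:
(13.2/29.0)² = 0.2072, so 1.89 × 0.2072 = 0.3916 mSv/h.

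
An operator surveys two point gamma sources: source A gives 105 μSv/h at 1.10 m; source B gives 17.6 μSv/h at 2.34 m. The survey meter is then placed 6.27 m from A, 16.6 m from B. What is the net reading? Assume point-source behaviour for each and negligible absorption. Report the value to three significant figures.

Each source contributes Iᵢ·(dᵢ/rᵢ)²; contributions add.
A: 105 × (1.10/6.27)² = 3.232 μSv/h
B: 17.6 × (2.34/16.6)² = 0.3497 μSv/h
Total = 3.232 + 0.3497 = 3.582 μSv/h.

3.58 μSv/h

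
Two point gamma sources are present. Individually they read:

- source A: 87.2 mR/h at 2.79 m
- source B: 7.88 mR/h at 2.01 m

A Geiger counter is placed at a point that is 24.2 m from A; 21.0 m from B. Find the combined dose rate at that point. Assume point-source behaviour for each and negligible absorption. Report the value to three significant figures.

1.23 mR/h

By superposition, sum each source's inverse-square contribution:
A: 87.2 × (2.79/24.2)² = 1.159 mR/h
B: 7.88 × (2.01/21.0)² = 0.07219 mR/h
Total = 1.159 + 0.07219 = 1.231 mR/h.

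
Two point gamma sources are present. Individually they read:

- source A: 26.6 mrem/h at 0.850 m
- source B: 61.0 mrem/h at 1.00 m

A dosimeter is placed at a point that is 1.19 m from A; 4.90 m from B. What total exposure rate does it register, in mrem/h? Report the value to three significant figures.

16.1 mrem/h

By superposition, sum each source's inverse-square contribution:
A: 26.6 × (0.850/1.19)² = 13.57 mrem/h
B: 61.0 × (1.00/4.90)² = 2.541 mrem/h
Total = 13.57 + 2.541 = 16.11 mrem/h.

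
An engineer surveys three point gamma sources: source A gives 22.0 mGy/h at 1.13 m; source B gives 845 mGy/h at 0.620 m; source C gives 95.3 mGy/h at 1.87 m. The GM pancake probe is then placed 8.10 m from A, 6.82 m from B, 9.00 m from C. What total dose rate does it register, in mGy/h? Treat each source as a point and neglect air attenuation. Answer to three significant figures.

11.5 mGy/h

Each source contributes Iᵢ·(dᵢ/rᵢ)²; contributions add.
A: 22.0 × (1.13/8.10)² = 0.4282 mGy/h
B: 845 × (0.620/6.82)² = 6.983 mGy/h
C: 95.3 × (1.87/9.00)² = 4.114 mGy/h
Total = 0.4282 + 6.983 + 4.114 = 11.53 mGy/h.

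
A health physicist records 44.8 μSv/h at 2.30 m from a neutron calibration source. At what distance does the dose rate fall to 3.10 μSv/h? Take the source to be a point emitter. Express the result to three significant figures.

Applying the 1/r² law, d₂ = d₁·√(I₁/I₂).
I₁/I₂ = 44.8/3.10 = 14.45, so d₂ = 2.30 × √14.45 = 8.743 m.

8.74 m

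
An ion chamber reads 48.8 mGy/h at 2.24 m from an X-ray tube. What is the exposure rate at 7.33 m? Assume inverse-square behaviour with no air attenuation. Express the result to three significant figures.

By the inverse-square law, the rate at 7.33 m is
(2.24/7.33)² = 0.09339, so 48.8 × 0.09339 = 4.557 mGy/h.

4.56 mGy/h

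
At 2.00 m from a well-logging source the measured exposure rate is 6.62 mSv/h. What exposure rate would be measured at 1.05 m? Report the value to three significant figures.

24.0 mSv/h

Since intensity falls as 1/r², scaling from 2.00 m to 1.05 m:
(2.00/1.05)² = 3.628, so 6.62 × 3.628 = 24.02 mSv/h.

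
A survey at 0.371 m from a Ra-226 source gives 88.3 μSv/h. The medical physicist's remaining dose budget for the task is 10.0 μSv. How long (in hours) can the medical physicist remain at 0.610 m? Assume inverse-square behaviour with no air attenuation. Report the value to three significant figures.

Applying the 1/r² law, rate at 0.610 m:
(0.371/0.610)² = 0.3699, so 88.3 × 0.3699 = 32.66 μSv/h.
Stay time = 10.0 μSv ÷ 32.66 μSv/h = 0.3062 h.

0.306 h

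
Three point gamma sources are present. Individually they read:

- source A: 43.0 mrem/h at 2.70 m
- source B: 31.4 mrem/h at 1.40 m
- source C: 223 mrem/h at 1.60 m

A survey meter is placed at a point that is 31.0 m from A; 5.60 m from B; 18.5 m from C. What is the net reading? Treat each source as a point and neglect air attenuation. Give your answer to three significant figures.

By superposition, sum each source's inverse-square contribution:
A: 43.0 × (2.70/31.0)² = 0.3262 mrem/h
B: 31.4 × (1.40/5.60)² = 1.962 mrem/h
C: 223 × (1.60/18.5)² = 1.668 mrem/h
Total = 0.3262 + 1.962 + 1.668 = 3.956 mrem/h.

3.96 mrem/h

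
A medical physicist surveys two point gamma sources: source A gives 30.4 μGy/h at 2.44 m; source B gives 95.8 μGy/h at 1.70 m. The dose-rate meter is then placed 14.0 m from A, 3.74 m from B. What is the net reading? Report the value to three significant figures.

Each source contributes Iᵢ·(dᵢ/rᵢ)²; contributions add.
A: 30.4 × (2.44/14.0)² = 0.9234 μGy/h
B: 95.8 × (1.70/3.74)² = 19.79 μGy/h
Total = 0.9234 + 19.79 = 20.71 μGy/h.

20.7 μGy/h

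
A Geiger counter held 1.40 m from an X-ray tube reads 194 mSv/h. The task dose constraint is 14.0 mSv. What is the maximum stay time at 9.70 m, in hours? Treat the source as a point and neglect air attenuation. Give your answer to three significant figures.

Intensity scales as (d₁/d₂)², so rate at 9.70 m:
194 × (1.40/9.70)² = 194 × 0.02083 = 4.041 mSv/h.
Stay time = 14.0 mSv ÷ 4.041 mSv/h = 3.464 h.

3.46 h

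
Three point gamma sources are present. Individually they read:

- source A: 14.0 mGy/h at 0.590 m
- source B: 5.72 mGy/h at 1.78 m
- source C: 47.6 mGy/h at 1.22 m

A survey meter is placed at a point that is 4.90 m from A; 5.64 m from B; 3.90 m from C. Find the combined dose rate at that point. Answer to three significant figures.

5.43 mGy/h

By superposition, sum each source's inverse-square contribution:
A: 14.0 × (0.590/4.90)² = 0.2030 mGy/h
B: 5.72 × (1.78/5.64)² = 0.5697 mGy/h
C: 47.6 × (1.22/3.90)² = 4.658 mGy/h
Total = 0.2030 + 0.5697 + 4.658 = 5.431 mGy/h.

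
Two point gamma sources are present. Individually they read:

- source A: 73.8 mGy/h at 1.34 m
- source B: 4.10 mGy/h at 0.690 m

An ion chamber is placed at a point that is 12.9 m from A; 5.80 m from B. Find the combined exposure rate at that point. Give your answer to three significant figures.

0.854 mGy/h

By superposition, sum each source's inverse-square contribution:
A: 73.8 × (1.34/12.9)² = 0.7963 mGy/h
B: 4.10 × (0.690/5.80)² = 0.05803 mGy/h
Total = 0.7963 + 0.05803 = 0.8543 mGy/h.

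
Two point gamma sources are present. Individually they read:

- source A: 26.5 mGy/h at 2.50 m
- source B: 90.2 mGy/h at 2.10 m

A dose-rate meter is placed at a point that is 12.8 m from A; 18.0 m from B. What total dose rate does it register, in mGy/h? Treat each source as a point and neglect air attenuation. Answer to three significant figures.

By superposition, sum each source's inverse-square contribution:
A: 26.5 × (2.50/12.8)² = 1.011 mGy/h
B: 90.2 × (2.10/18.0)² = 1.228 mGy/h
Total = 1.011 + 1.228 = 2.239 mGy/h.

2.24 mGy/h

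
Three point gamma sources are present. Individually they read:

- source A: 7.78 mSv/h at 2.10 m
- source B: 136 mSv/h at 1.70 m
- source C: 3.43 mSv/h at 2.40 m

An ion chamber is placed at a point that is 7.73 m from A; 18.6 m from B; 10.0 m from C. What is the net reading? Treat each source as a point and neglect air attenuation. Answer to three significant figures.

1.91 mSv/h

Each source contributes Iᵢ·(dᵢ/rᵢ)²; contributions add.
A: 7.78 × (2.10/7.73)² = 0.5742 mSv/h
B: 136 × (1.70/18.6)² = 1.136 mSv/h
C: 3.43 × (2.40/10.0)² = 0.1976 mSv/h
Total = 0.5742 + 1.136 + 0.1976 = 1.908 mSv/h.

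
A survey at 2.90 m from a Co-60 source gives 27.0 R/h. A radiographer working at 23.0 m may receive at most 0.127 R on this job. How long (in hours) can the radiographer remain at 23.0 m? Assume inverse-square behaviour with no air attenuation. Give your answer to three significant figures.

Since intensity falls as 1/r², rate at 23.0 m:
27.0 × (2.90/23.0)² = 27.0 × 0.01590 = 0.4293 R/h.
Stay time = 0.127 R ÷ 0.4293 R/h = 0.2958 h.

0.296 h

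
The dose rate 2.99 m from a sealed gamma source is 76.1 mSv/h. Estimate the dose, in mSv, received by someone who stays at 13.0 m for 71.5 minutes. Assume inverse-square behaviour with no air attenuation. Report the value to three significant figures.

By the inverse-square law, rate at 13.0 m:
(2.99/13.0)² = 0.05290, so 76.1 × 0.05290 = 4.026 mSv/h.
Dose = rate × time = 4.026 mSv/h × 1.192 h = 4.799 mSv.

4.80 mSv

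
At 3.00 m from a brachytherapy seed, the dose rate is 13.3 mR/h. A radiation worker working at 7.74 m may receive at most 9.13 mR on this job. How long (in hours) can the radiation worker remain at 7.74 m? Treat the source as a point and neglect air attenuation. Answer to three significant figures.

Using I₁d₁² = I₂d₂², rate at 7.74 m:
(3.00/7.74)² = 0.1502, so 13.3 × 0.1502 = 1.998 mR/h.
Stay time = 9.13 mR ÷ 1.998 mR/h = 4.570 h.

4.57 h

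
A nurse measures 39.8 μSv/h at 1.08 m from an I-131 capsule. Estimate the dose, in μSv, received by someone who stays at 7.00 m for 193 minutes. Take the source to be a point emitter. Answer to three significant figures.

3.05 μSv

Intensity scales as (d₁/d₂)², so rate at 7.00 m:
39.8 × (1.08/7.00)² = 39.8 × 0.02380 = 0.9472 μSv/h.
Dose = rate × time = 0.9472 μSv/h × 3.217 h = 3.047 μSv.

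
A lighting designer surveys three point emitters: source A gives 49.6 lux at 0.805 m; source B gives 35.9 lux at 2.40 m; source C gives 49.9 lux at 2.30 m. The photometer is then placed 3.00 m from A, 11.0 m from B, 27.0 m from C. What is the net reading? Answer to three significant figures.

By superposition, sum each source's inverse-square contribution:
A: 49.6 × (0.805/3.00)² = 3.571 lux
B: 35.9 × (2.40/11.0)² = 1.709 lux
C: 49.9 × (2.30/27.0)² = 0.3621 lux
Total = 3.571 + 1.709 + 0.3621 = 5.642 lux.

5.64 lux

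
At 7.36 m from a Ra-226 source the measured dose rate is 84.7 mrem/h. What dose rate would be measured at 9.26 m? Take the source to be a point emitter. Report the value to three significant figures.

53.5 mrem/h

Intensity scales as (d₁/d₂)², so scaling from 7.36 m to 9.26 m:
84.7 × (7.36/9.26)² = 84.7 × 0.6317 = 53.50 mrem/h.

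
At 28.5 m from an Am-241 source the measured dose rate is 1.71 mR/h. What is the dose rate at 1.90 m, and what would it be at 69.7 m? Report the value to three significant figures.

Since intensity falls as 1/r²,
At 1.90 m: 1.71 × (28.5/1.90)² = 1.71 × 225.0 = 384.8 mR/h
At 69.7 m: 384.8 × (1.90/69.7)² = 384.8 × 0.0007431 = 0.2859 mR/h.

385 mR/h; 0.286 mR/h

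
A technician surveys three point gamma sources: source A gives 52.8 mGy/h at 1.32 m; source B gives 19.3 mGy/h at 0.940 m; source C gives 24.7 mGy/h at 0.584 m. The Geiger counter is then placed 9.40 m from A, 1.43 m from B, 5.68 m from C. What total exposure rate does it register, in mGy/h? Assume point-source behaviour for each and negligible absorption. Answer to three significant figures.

9.64 mGy/h

By superposition, sum each source's inverse-square contribution:
A: 52.8 × (1.32/9.40)² = 1.041 mGy/h
B: 19.3 × (0.940/1.43)² = 8.340 mGy/h
C: 24.7 × (0.584/5.68)² = 0.2611 mGy/h
Total = 1.041 + 8.340 + 0.2611 = 9.642 mGy/h.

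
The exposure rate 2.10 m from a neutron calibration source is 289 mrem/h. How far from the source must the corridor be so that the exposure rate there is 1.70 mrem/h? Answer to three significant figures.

Using I₁d₁² = I₂d₂², d₂ = d₁·√(I₁/I₂).
I₁/I₂ = 289/1.70 = 170.0, so d₂ = 2.10 × √170.0 = 27.38 m.

27.4 m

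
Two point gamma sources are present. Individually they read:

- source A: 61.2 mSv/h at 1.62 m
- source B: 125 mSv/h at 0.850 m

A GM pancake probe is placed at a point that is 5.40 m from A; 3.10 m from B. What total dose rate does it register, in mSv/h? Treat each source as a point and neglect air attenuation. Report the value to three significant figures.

By superposition, sum each source's inverse-square contribution:
A: 61.2 × (1.62/5.40)² = 5.508 mSv/h
B: 125 × (0.850/3.10)² = 9.398 mSv/h
Total = 5.508 + 9.398 = 14.91 mSv/h.

14.9 mSv/h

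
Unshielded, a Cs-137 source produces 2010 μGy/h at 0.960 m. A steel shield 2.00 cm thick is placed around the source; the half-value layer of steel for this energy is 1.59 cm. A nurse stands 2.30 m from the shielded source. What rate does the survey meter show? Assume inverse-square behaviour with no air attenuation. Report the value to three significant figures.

Distance alone: (0.960/2.30)² = 0.1742, so 2010 × 0.1742 = 350.1 μGy/h.
Shield: 2.00/1.59 = 1.258 half-value layers → attenuation 2^(−1.258) = 0.4181.
Combined: 350.1 × 0.4181 = 146.4 μGy/h.

146 μGy/h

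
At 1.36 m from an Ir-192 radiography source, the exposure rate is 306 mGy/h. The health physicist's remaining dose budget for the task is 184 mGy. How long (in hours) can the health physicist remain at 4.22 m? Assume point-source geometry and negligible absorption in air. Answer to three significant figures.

Intensity scales as (d₁/d₂)², so rate at 4.22 m:
(1.36/4.22)² = 0.1039, so 306 × 0.1039 = 31.79 mGy/h.
Stay time = 184 mGy ÷ 31.79 mGy/h = 5.788 h.

5.79 h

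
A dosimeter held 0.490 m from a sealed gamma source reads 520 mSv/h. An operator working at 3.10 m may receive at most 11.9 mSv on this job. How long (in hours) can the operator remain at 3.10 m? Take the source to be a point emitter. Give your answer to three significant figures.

0.916 h

Since intensity falls as 1/r², rate at 3.10 m:
520 × (0.490/3.10)² = 520 × 0.02498 = 12.99 mSv/h.
Stay time = 11.9 mSv ÷ 12.99 mSv/h = 0.9161 h.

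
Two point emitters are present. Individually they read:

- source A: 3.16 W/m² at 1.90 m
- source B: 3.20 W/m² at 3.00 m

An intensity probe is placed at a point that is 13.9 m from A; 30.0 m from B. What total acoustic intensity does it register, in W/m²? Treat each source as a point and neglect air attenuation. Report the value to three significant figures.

0.0910 W/m²

Each source contributes Iᵢ·(dᵢ/rᵢ)²; contributions add.
A: 3.16 × (1.90/13.9)² = 0.05904 W/m²
B: 3.20 × (3.00/30.0)² = 0.03200 W/m²
Total = 0.05904 + 0.03200 = 0.09104 W/m².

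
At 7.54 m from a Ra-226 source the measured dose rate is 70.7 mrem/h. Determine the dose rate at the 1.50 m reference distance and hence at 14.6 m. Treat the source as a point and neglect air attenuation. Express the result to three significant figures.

1790 mrem/h; 18.9 mrem/h

Since intensity falls as 1/r²,
At 1.50 m: 70.7 × (7.54/1.50)² = 70.7 × 25.27 = 1787 mrem/h
At 14.6 m: 1787 × (1.50/14.6)² = 1787 × 0.01056 = 18.87 mrem/h.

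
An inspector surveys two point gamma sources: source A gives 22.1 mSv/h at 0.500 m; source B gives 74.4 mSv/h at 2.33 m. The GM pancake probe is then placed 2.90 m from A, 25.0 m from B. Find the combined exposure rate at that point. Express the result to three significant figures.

1.30 mSv/h

By superposition, sum each source's inverse-square contribution:
A: 22.1 × (0.500/2.90)² = 0.6570 mSv/h
B: 74.4 × (2.33/25.0)² = 0.6463 mSv/h
Total = 0.6570 + 0.6463 = 1.303 mSv/h.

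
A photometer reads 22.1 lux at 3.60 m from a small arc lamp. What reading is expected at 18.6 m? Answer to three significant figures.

0.828 lux

Applying the 1/r² law, the rate at 18.6 m is
(3.60/18.6)² = 0.03746, so 22.1 × 0.03746 = 0.8279 lux.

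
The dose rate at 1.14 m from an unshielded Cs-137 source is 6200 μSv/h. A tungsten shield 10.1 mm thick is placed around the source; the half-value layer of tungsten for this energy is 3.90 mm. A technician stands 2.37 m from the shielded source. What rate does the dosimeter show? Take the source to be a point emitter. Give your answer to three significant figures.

Distance alone: 6200 × (1.14/2.37)² = 6200 × 0.2314 = 1435 μSv/h.
Shield: 10.1/3.90 = 2.590 half-value layers → attenuation 2^(−2.590) = 0.1661.
Combined: 1435 × 0.1661 = 238.4 μSv/h.

238 μSv/h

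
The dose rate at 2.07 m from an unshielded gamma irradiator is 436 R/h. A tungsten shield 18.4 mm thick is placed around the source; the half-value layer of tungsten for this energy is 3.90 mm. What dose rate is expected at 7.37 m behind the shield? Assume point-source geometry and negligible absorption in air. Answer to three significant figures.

Distance alone: (2.07/7.37)² = 0.07889, so 436 × 0.07889 = 34.40 R/h.
Shield: 18.4/3.90 = 4.718 half-value layers → attenuation 2^(−4.718) = 0.03800.
Combined: 34.40 × 0.03800 = 1.307 R/h.

1.31 R/h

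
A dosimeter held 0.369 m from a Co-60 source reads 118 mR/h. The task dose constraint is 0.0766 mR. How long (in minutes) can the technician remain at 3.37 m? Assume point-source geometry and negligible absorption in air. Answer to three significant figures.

3.25 min

Intensity scales as (d₁/d₂)², so rate at 3.37 m:
(0.369/3.37)² = 0.01199, so 118 × 0.01199 = 1.415 mR/h.
Stay time = 0.0766 mR ÷ 1.415 mR/h = 0.05413 h = 3.248 min.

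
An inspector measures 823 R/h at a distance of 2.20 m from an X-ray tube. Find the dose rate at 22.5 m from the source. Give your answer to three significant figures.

7.87 R/h

Since intensity falls as 1/r², the rate at 22.5 m is
823 × (2.20/22.5)² = 823 × 0.009560 = 7.868 R/h.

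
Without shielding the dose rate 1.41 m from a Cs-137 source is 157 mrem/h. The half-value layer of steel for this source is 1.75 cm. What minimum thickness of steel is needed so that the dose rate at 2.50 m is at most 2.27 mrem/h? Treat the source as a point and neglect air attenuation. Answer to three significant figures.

At 2.50 m, distance alone gives (1.41/2.50)² = 0.3181, so 157 × 0.3181 = 49.94 mrem/h.
Further attenuation needed: 49.94/2.27 = 22.00.
n = log₂(22.00) = 4.459 half-value layers.
Thickness = 4.459 × 1.75 cm = 7.803 cm.

7.80 cm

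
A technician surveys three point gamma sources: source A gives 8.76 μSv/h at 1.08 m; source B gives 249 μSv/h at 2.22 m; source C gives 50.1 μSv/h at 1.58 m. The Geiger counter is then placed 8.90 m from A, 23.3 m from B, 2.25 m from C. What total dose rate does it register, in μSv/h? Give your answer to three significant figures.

By superposition, sum each source's inverse-square contribution:
A: 8.76 × (1.08/8.90)² = 0.1290 μSv/h
B: 249 × (2.22/23.3)² = 2.260 μSv/h
C: 50.1 × (1.58/2.25)² = 24.71 μSv/h
Total = 0.1290 + 2.260 + 24.71 = 27.10 μSv/h.

27.1 μSv/h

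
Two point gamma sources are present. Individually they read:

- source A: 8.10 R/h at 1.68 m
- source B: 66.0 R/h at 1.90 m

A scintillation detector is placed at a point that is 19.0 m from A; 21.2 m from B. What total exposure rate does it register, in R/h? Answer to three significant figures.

0.593 R/h

By superposition, sum each source's inverse-square contribution:
A: 8.10 × (1.68/19.0)² = 0.06333 R/h
B: 66.0 × (1.90/21.2)² = 0.5301 R/h
Total = 0.06333 + 0.5301 = 0.5934 R/h.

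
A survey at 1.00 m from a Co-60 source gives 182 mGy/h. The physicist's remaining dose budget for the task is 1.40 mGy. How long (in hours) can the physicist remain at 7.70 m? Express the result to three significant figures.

Intensity scales as (d₁/d₂)², so rate at 7.70 m:
(1.00/7.70)² = 0.01687, so 182 × 0.01687 = 3.070 mGy/h.
Stay time = 1.40 mGy ÷ 3.070 mGy/h = 0.4560 h.

0.456 h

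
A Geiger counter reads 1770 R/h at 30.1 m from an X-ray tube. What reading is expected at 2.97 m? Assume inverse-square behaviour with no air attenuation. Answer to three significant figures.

Using I₁d₁² = I₂d₂², the rate at 2.97 m is
(30.1/2.97)² = 102.7, so 1770 × 102.7 = 181800 R/h.

182000 R/h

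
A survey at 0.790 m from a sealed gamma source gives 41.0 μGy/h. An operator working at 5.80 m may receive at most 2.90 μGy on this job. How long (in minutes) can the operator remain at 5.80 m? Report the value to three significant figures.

Applying the 1/r² law, rate at 5.80 m:
(0.790/5.80)² = 0.01855, so 41.0 × 0.01855 = 0.7606 μGy/h.
Stay time = 2.90 μGy ÷ 0.7606 μGy/h = 3.813 h = 228.8 min.

229 min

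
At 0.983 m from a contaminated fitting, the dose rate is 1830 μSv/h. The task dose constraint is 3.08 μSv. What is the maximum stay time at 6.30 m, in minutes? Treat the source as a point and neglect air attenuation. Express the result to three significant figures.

4.15 min

Applying the 1/r² law, rate at 6.30 m:
1830 × (0.983/6.30)² = 1830 × 0.02435 = 44.56 μSv/h.
Stay time = 3.08 μSv ÷ 44.56 μSv/h = 0.06912 h = 4.147 min.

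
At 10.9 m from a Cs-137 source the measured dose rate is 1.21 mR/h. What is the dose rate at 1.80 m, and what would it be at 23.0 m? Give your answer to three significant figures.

44.4 mR/h; 0.272 mR/h

Applying the 1/r² law,
At 1.80 m: (10.9/1.80)² = 36.67, so 1.21 × 36.67 = 44.37 mR/h
At 23.0 m: (1.80/23.0)² = 0.006125, so 44.37 × 0.006125 = 0.2718 mR/h.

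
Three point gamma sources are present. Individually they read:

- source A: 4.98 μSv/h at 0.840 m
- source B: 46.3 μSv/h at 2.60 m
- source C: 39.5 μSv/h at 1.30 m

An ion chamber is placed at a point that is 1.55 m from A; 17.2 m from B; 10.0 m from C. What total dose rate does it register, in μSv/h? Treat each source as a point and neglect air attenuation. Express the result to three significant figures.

3.19 μSv/h

Each source contributes Iᵢ·(dᵢ/rᵢ)²; contributions add.
A: 4.98 × (0.840/1.55)² = 1.463 μSv/h
B: 46.3 × (2.60/17.2)² = 1.058 μSv/h
C: 39.5 × (1.30/10.0)² = 0.6676 μSv/h
Total = 1.463 + 1.058 + 0.6676 = 3.189 μSv/h.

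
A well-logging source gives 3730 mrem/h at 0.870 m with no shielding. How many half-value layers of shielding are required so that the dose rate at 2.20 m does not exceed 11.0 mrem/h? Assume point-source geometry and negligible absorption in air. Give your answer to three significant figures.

At 2.20 m, distance alone gives (0.870/2.20)² = 0.1564, so 3730 × 0.1564 = 583.4 mrem/h.
Further attenuation needed: 583.4/11.0 = 53.04.
n = log₂(53.04) = 5.729 half-value layers.

5.73 half-value layers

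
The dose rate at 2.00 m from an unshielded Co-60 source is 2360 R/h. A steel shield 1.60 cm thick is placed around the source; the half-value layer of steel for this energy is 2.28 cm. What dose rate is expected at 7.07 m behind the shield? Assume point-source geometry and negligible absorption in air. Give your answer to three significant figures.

116 R/h

Distance alone: (2.00/7.07)² = 0.08002, so 2360 × 0.08002 = 188.8 R/h.
Shield: 1.60/2.28 = 0.7018 half-value layers → attenuation 2^(−0.7018) = 0.6148.
Combined: 188.8 × 0.6148 = 116.1 R/h.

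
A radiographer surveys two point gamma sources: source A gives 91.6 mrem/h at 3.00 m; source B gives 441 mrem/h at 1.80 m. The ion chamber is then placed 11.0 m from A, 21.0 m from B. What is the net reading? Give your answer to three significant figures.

By superposition, sum each source's inverse-square contribution:
A: 91.6 × (3.00/11.0)² = 6.813 mrem/h
B: 441 × (1.80/21.0)² = 3.240 mrem/h
Total = 6.813 + 3.240 = 10.05 mrem/h.

10.1 mrem/h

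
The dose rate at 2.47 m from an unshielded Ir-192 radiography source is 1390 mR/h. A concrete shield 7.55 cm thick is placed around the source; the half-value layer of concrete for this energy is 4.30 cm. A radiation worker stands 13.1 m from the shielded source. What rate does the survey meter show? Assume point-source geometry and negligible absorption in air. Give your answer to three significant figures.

Distance alone: (2.47/13.1)² = 0.03555, so 1390 × 0.03555 = 49.41 mR/h.
Shield: 7.55/4.30 = 1.756 half-value layers → attenuation 2^(−1.756) = 0.2961.
Combined: 49.41 × 0.2961 = 14.63 mR/h.

14.6 mR/h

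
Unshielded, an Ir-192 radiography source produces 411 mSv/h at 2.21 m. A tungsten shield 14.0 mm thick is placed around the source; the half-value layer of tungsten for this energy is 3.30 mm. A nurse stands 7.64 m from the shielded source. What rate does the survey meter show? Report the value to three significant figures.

1.82 mSv/h

Distance alone: (2.21/7.64)² = 0.08368, so 411 × 0.08368 = 34.39 mSv/h.
Shield: 14.0/3.30 = 4.242 half-value layers → attenuation 2^(−4.242) = 0.05285.
Combined: 34.39 × 0.05285 = 1.818 mSv/h.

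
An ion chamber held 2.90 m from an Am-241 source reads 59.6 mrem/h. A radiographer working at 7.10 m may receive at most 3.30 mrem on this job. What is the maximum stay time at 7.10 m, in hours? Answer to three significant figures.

Since intensity falls as 1/r², rate at 7.10 m:
(2.90/7.10)² = 0.1668, so 59.6 × 0.1668 = 9.941 mrem/h.
Stay time = 3.30 mrem ÷ 9.941 mrem/h = 0.3320 h.

0.332 h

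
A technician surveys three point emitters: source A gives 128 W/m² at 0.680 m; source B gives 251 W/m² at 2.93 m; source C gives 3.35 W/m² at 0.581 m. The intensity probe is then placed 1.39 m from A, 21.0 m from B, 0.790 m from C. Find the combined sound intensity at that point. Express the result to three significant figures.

37.3 W/m²

Each source contributes Iᵢ·(dᵢ/rᵢ)²; contributions add.
A: 128 × (0.680/1.39)² = 30.63 W/m²
B: 251 × (2.93/21.0)² = 4.886 W/m²
C: 3.35 × (0.581/0.790)² = 1.812 W/m²
Total = 30.63 + 4.886 + 1.812 = 37.33 W/m².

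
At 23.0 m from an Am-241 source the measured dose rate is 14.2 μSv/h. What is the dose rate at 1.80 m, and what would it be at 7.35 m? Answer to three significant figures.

2320 μSv/h; 139 μSv/h

Applying the 1/r² law,
At 1.80 m: 14.2 × (23.0/1.80)² = 14.2 × 163.3 = 2319 μSv/h
At 7.35 m: 2319 × (1.80/7.35)² = 2319 × 0.05998 = 139.1 μSv/h.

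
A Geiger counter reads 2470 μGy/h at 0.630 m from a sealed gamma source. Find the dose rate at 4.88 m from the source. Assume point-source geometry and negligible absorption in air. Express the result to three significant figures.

Since intensity falls as 1/r², the rate at 4.88 m is
2470 × (0.630/4.88)² = 2470 × 0.01667 = 41.17 μGy/h.

41.2 μGy/h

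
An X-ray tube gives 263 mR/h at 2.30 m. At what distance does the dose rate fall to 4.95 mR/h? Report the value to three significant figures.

16.8 m

Using I₁d₁² = I₂d₂², d₂ = d₁·√(I₁/I₂).
I₁/I₂ = 263/4.95 = 53.13, so d₂ = 2.30 × √53.13 = 16.76 m.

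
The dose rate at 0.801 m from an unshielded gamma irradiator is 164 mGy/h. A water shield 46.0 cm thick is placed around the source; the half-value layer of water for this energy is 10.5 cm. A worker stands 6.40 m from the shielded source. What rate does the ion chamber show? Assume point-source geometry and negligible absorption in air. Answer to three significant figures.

0.123 mGy/h

Distance alone: 164 × (0.801/6.40)² = 164 × 0.01566 = 2.568 mGy/h.
Shield: 46.0/10.5 = 4.381 half-value layers → attenuation 2^(−4.381) = 0.04799.
Combined: 2.568 × 0.04799 = 0.1232 mGy/h.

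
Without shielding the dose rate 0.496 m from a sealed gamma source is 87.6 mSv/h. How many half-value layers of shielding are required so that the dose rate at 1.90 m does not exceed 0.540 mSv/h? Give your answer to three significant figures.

At 1.90 m, distance alone gives 87.6 × (0.496/1.90)² = 87.6 × 0.06815 = 5.970 mSv/h.
Further attenuation needed: 5.970/0.540 = 11.06.
n = log₂(11.06) = 3.467 half-value layers.

3.47 half-value layers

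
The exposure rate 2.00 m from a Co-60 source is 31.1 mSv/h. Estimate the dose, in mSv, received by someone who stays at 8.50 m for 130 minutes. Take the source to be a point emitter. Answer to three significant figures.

Since intensity falls as 1/r², rate at 8.50 m:
(2.00/8.50)² = 0.05536, so 31.1 × 0.05536 = 1.722 mSv/h.
Dose = rate × time = 1.722 mSv/h × 2.167 h = 3.732 mSv.

3.73 mSv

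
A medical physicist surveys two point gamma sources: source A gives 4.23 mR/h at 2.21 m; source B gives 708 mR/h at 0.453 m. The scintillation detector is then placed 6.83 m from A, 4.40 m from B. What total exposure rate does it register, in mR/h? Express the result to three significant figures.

Each source contributes Iᵢ·(dᵢ/rᵢ)²; contributions add.
A: 4.23 × (2.21/6.83)² = 0.4429 mR/h
B: 708 × (0.453/4.40)² = 7.505 mR/h
Total = 0.4429 + 7.505 = 7.948 mR/h.

7.95 mR/h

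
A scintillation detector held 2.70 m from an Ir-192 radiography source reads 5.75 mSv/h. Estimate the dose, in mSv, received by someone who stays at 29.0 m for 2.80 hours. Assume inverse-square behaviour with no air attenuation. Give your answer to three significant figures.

By the inverse-square law, rate at 29.0 m:
5.75 × (2.70/29.0)² = 5.75 × 0.008668 = 0.04984 mSv/h.
Dose = rate × time = 0.04984 mSv/h × 2.800 h = 0.1396 mSv.

0.140 mSv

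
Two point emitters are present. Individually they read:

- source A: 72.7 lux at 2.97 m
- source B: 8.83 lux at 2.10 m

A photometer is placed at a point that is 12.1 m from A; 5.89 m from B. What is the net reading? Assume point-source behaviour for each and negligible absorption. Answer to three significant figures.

By superposition, sum each source's inverse-square contribution:
A: 72.7 × (2.97/12.1)² = 4.380 lux
B: 8.83 × (2.10/5.89)² = 1.122 lux
Total = 4.380 + 1.122 = 5.502 lux.

5.50 lux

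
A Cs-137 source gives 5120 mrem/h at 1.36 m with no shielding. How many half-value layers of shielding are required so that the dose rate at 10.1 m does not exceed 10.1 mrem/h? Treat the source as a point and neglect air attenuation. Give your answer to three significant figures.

3.20 half-value layers

At 10.1 m, distance alone gives 5120 × (1.36/10.1)² = 5120 × 0.01813 = 92.83 mrem/h.
Further attenuation needed: 92.83/10.1 = 9.191.
n = log₂(9.191) = 3.200 half-value layers.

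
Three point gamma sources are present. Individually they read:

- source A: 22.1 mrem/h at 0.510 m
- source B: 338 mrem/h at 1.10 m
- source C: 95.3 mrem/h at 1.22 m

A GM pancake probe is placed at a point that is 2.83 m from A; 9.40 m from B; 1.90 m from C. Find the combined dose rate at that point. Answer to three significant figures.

44.6 mrem/h

Each source contributes Iᵢ·(dᵢ/rᵢ)²; contributions add.
A: 22.1 × (0.510/2.83)² = 0.7177 mrem/h
B: 338 × (1.10/9.40)² = 4.629 mrem/h
C: 95.3 × (1.22/1.90)² = 39.29 mrem/h
Total = 0.7177 + 4.629 + 39.29 = 44.64 mrem/h.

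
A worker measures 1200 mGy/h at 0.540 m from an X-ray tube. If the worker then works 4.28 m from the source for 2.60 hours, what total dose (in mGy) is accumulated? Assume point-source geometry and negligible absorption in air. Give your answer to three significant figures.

Since intensity falls as 1/r², rate at 4.28 m:
1200 × (0.540/4.28)² = 1200 × 0.01592 = 19.10 mGy/h.
Dose = rate × time = 19.10 mGy/h × 2.600 h = 49.66 mGy.

49.7 mGy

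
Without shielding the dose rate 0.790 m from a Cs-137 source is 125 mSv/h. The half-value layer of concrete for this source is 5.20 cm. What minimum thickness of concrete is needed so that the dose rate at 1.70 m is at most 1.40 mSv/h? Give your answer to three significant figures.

22.2 cm

At 1.70 m, distance alone gives 125 × (0.790/1.70)² = 125 × 0.2160 = 27.00 mSv/h.
Further attenuation needed: 27.00/1.40 = 19.29.
n = log₂(19.29) = 4.270 half-value layers.
Thickness = 4.270 × 5.20 cm = 22.20 cm.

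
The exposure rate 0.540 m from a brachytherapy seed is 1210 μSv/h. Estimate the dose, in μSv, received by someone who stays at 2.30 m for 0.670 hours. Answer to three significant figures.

44.7 μSv

Using I₁d₁² = I₂d₂², rate at 2.30 m:
1210 × (0.540/2.30)² = 1210 × 0.05512 = 66.70 μSv/h.
Dose = rate × time = 66.70 μSv/h × 0.6700 h = 44.69 μSv.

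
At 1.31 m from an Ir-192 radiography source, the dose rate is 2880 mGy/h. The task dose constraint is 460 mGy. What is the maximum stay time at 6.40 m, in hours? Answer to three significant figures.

3.81 h

Since intensity falls as 1/r², rate at 6.40 m:
(1.31/6.40)² = 0.04190, so 2880 × 0.04190 = 120.7 mGy/h.
Stay time = 460 mGy ÷ 120.7 mGy/h = 3.811 h.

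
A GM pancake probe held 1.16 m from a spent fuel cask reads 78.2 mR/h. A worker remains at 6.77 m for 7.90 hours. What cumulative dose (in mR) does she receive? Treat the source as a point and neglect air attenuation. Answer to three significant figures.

18.1 mR

Since intensity falls as 1/r², rate at 6.77 m:
78.2 × (1.16/6.77)² = 78.2 × 0.02936 = 2.296 mR/h.
Dose = rate × time = 2.296 mR/h × 7.900 h = 18.14 mR.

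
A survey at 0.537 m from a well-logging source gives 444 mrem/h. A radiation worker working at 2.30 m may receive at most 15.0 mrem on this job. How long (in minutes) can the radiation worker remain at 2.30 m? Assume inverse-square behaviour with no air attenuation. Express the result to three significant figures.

Since intensity falls as 1/r², rate at 2.30 m:
(0.537/2.30)² = 0.05451, so 444 × 0.05451 = 24.20 mrem/h.
Stay time = 15.0 mrem ÷ 24.20 mrem/h = 0.6198 h = 37.19 min.

37.2 min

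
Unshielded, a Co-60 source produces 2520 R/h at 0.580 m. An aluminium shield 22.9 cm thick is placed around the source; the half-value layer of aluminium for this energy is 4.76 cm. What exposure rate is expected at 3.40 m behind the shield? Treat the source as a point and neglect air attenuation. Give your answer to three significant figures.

Distance alone: (0.580/3.40)² = 0.02910, so 2520 × 0.02910 = 73.33 R/h.
Shield: 22.9/4.76 = 4.811 half-value layers → attenuation 2^(−4.811) = 0.03562.
Combined: 73.33 × 0.03562 = 2.612 R/h.

2.61 R/h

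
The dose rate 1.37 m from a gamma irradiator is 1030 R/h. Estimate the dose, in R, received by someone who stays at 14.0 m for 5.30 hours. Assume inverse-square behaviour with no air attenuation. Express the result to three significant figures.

52.3 R

Applying the 1/r² law, rate at 14.0 m:
1030 × (1.37/14.0)² = 1030 × 0.009576 = 9.863 R/h.
Dose = rate × time = 9.863 R/h × 5.300 h = 52.27 R.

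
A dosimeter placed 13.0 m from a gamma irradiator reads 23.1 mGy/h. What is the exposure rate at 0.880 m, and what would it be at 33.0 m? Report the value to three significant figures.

5040 mGy/h; 3.58 mGy/h

Since intensity falls as 1/r²,
At 0.880 m: (13.0/0.880)² = 218.2, so 23.1 × 218.2 = 5040 mGy/h
At 33.0 m: 5040 × (0.880/33.0)² = 5040 × 0.0007111 = 3.584 mGy/h.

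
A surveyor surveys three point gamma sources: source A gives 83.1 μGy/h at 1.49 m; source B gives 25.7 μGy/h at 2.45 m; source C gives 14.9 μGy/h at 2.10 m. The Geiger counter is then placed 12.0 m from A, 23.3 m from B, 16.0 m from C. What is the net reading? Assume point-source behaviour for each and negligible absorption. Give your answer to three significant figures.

1.82 μGy/h

Each source contributes Iᵢ·(dᵢ/rᵢ)²; contributions add.
A: 83.1 × (1.49/12.0)² = 1.281 μGy/h
B: 25.7 × (2.45/23.3)² = 0.2842 μGy/h
C: 14.9 × (2.10/16.0)² = 0.2567 μGy/h
Total = 1.281 + 0.2842 + 0.2567 = 1.822 μGy/h.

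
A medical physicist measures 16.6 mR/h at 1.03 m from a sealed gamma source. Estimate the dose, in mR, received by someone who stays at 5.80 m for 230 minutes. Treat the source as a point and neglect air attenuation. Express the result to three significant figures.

2.01 mR

Intensity scales as (d₁/d₂)², so rate at 5.80 m:
16.6 × (1.03/5.80)² = 16.6 × 0.03154 = 0.5236 mR/h.
Dose = rate × time = 0.5236 mR/h × 3.833 h = 2.007 mR.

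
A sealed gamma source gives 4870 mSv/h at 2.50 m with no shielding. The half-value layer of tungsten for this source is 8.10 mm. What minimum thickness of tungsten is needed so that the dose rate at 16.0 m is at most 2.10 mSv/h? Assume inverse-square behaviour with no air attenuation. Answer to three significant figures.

At 16.0 m, distance alone gives 4870 × (2.50/16.0)² = 4870 × 0.02441 = 118.9 mSv/h.
Further attenuation needed: 118.9/2.10 = 56.62.
n = log₂(56.62) = 5.823 half-value layers.
Thickness = 5.823 × 8.10 mm = 47.17 mm.

47.2 mm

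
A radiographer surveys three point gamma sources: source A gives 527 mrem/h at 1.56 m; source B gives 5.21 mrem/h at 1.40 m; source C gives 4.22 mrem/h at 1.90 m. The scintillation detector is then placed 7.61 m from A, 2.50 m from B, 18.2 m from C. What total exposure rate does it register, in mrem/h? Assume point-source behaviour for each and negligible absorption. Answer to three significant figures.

23.8 mrem/h

By superposition, sum each source's inverse-square contribution:
A: 527 × (1.56/7.61)² = 22.15 mrem/h
B: 5.21 × (1.40/2.50)² = 1.634 mrem/h
C: 4.22 × (1.90/18.2)² = 0.04599 mrem/h
Total = 22.15 + 1.634 + 0.04599 = 23.83 mrem/h.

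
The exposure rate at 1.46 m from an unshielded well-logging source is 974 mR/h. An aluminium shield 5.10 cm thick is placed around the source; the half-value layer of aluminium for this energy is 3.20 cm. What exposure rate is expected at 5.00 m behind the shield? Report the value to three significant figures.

Distance alone: (1.46/5.00)² = 0.08526, so 974 × 0.08526 = 83.04 mR/h.
Shield: 5.10/3.20 = 1.594 half-value layers → attenuation 2^(−1.594) = 0.3313.
Combined: 83.04 × 0.3313 = 27.51 mR/h.

27.5 mR/h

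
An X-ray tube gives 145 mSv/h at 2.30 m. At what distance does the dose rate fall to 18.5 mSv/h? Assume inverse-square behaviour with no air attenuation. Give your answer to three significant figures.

6.44 m

Applying the 1/r² law, d₂ = d₁·√(I₁/I₂).
I₁/I₂ = 145/18.5 = 7.838, so d₂ = 2.30 × √7.838 = 6.439 m.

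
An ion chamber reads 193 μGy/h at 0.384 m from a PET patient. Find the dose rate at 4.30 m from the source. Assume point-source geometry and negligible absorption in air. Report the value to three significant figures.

Using I₁d₁² = I₂d₂², the rate at 4.30 m is
193 × (0.384/4.30)² = 193 × 0.007975 = 1.539 μGy/h.

1.54 μGy/h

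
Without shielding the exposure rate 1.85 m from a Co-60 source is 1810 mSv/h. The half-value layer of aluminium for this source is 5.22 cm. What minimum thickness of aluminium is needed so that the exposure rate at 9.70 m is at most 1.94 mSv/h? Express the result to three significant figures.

26.5 cm

At 9.70 m, distance alone gives 1810 × (1.85/9.70)² = 1810 × 0.03637 = 65.83 mSv/h.
Further attenuation needed: 65.83/1.94 = 33.93.
n = log₂(33.93) = 5.084 half-value layers.
Thickness = 5.084 × 5.22 cm = 26.54 cm.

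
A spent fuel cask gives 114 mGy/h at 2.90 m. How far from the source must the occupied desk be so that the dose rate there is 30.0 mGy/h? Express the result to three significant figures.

5.65 m

By the inverse-square law, d₂ = d₁·√(I₁/I₂).
I₁/I₂ = 114/30.0 = 3.800, so d₂ = 2.90 × √3.800 = 5.653 m.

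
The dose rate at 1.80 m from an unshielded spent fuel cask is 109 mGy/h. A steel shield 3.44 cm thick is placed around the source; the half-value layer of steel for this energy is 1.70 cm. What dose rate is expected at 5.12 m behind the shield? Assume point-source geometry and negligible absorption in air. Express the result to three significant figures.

3.31 mGy/h

Distance alone: 109 × (1.80/5.12)² = 109 × 0.1236 = 13.47 mGy/h.
Shield: 3.44/1.70 = 2.024 half-value layers → attenuation 2^(−2.024) = 0.2459.
Combined: 13.47 × 0.2459 = 3.312 mGy/h.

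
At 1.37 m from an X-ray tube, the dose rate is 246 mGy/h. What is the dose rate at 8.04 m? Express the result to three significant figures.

7.14 mGy/h

By the inverse-square law, the rate at 8.04 m is
(1.37/8.04)² = 0.02904, so 246 × 0.02904 = 7.144 mGy/h.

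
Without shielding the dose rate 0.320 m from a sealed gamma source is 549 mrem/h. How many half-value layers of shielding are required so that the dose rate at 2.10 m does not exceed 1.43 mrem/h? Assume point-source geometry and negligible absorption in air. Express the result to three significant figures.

3.16 half-value layers

At 2.10 m, distance alone gives (0.320/2.10)² = 0.02322, so 549 × 0.02322 = 12.75 mrem/h.
Further attenuation needed: 12.75/1.43 = 8.916.
n = log₂(8.916) = 3.156 half-value layers.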